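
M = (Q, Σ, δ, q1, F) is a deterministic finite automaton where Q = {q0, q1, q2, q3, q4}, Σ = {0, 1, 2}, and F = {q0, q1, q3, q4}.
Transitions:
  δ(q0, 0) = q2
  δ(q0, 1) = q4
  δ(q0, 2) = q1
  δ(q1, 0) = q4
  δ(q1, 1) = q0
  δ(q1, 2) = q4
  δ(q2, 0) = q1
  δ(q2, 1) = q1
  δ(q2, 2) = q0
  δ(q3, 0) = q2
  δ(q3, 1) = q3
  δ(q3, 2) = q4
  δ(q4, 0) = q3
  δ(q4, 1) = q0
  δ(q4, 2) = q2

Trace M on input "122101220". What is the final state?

q1

q1 --1--> q0
q0 --2--> q1
q1 --2--> q4
q4 --1--> q0
q0 --0--> q2
q2 --1--> q1
q1 --2--> q4
q4 --2--> q2
q2 --0--> q1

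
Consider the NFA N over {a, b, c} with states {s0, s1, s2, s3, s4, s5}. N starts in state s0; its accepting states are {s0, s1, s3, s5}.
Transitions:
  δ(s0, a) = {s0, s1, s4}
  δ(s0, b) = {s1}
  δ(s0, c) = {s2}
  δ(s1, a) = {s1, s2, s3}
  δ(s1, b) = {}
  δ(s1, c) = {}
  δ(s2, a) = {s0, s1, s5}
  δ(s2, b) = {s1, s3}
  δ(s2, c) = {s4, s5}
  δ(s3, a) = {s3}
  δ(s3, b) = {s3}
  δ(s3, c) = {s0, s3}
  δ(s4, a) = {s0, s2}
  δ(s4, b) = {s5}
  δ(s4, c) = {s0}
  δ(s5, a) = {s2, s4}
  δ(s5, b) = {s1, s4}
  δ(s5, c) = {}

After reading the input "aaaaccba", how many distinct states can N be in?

5

Start: {s0}
read a: {s0, s1, s4}
read a: {s0, s1, s2, s3, s4}
read a: {s0, s1, s2, s3, s4, s5}
read a: {s0, s1, s2, s3, s4, s5}
read c: {s0, s2, s3, s4, s5}
read c: {s0, s2, s3, s4, s5}
read b: {s1, s3, s4, s5}
read a: {s0, s1, s2, s3, s4}
Final reachable set {s0, s1, s2, s3, s4} has 5 states.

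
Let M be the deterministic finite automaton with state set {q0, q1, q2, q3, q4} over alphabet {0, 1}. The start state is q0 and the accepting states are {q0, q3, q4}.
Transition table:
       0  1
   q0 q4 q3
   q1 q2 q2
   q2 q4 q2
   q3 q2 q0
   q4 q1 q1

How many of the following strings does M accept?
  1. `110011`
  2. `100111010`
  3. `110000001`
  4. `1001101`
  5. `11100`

`110011`: rejected
`100111010`: rejected
`110000001`: rejected
`1001101`: rejected
`11100`: accepted

1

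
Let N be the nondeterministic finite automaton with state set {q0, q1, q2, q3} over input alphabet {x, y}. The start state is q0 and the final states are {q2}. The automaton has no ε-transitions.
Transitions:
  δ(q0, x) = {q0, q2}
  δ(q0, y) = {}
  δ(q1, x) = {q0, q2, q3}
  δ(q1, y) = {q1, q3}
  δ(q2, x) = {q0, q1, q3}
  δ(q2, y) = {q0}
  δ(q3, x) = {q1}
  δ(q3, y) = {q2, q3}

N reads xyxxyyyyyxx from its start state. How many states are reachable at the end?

Start: {q0}
read x: {q0, q2}
read y: {q0}
read x: {q0, q2}
read x: {q0, q1, q2, q3}
read y: {q0, q1, q2, q3}
read y: {q0, q1, q2, q3}
read y: {q0, q1, q2, q3}
read y: {q0, q1, q2, q3}
read y: {q0, q1, q2, q3}
read x: {q0, q1, q2, q3}
read x: {q0, q1, q2, q3}
Final reachable set {q0, q1, q2, q3} has 4 states.

4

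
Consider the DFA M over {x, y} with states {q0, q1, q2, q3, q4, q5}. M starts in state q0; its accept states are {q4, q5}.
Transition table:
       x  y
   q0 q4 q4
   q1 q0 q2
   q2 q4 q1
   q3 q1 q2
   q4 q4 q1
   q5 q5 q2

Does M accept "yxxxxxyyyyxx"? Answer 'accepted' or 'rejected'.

accepted

q0 --y--> q4
q4 --x--> q4
q4 --x--> q4
q4 --x--> q4
q4 --x--> q4
q4 --x--> q4
q4 --y--> q1
q1 --y--> q2
q2 --y--> q1
q1 --y--> q2
q2 --x--> q4
q4 --x--> q4
End in state q4, which is an accepting state.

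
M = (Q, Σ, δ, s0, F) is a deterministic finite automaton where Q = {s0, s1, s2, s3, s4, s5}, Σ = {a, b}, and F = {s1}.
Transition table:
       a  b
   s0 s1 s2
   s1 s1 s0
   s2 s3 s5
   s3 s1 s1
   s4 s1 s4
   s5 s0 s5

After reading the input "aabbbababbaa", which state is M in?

s0 --a--> s1
s1 --a--> s1
s1 --b--> s0
s0 --b--> s2
s2 --b--> s5
s5 --a--> s0
s0 --b--> s2
s2 --a--> s3
s3 --b--> s1
s1 --b--> s0
s0 --a--> s1
s1 --a--> s1

s1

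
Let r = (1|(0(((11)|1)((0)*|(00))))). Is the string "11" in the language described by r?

Neither 1 nor (0(((11)|1)((0)*|(00)))) matches 11.

no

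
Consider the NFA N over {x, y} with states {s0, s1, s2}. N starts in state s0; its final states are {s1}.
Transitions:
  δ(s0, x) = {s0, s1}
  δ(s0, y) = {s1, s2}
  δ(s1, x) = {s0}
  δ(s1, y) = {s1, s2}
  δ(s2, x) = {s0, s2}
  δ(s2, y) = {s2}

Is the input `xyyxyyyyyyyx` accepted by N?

rejected

Start: {s0}
read x: {s0, s1}
read y: {s1, s2}
read y: {s1, s2}
read x: {s0, s2}
read y: {s1, s2}
read y: {s1, s2}
read y: {s1, s2}
read y: {s1, s2}
read y: {s1, s2}
read y: {s1, s2}
read y: {s1, s2}
read x: {s0, s2}
Reachable ∩ accepting = {} — empty.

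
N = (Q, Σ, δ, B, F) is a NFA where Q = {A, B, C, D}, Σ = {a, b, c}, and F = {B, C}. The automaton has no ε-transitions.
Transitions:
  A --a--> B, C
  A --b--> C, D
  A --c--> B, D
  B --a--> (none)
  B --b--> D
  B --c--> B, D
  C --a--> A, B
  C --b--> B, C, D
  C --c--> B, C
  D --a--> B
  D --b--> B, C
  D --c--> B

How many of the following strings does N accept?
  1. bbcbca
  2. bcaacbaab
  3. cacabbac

2

bbcbca: accepted
bcaacbaab: rejected
cacabbac: accepted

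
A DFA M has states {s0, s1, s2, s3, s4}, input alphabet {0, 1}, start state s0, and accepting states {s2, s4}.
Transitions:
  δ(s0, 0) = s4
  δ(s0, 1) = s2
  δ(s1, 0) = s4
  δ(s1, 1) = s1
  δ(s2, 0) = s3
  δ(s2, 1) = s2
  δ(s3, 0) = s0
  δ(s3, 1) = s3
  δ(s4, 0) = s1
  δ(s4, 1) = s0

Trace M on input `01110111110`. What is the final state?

s0 --0--> s4
s4 --1--> s0
s0 --1--> s2
s2 --1--> s2
s2 --0--> s3
s3 --1--> s3
s3 --1--> s3
s3 --1--> s3
s3 --1--> s3
s3 --1--> s3
s3 --0--> s0

s0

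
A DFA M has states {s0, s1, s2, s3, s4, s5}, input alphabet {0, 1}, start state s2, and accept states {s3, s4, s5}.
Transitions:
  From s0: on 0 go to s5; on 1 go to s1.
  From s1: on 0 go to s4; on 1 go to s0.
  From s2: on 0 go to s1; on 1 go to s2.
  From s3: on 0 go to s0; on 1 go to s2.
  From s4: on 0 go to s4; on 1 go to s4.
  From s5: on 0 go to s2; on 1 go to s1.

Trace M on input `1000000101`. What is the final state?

s2 --1--> s2
s2 --0--> s1
s1 --0--> s4
s4 --0--> s4
s4 --0--> s4
s4 --0--> s4
s4 --0--> s4
s4 --1--> s4
s4 --0--> s4
s4 --1--> s4

s4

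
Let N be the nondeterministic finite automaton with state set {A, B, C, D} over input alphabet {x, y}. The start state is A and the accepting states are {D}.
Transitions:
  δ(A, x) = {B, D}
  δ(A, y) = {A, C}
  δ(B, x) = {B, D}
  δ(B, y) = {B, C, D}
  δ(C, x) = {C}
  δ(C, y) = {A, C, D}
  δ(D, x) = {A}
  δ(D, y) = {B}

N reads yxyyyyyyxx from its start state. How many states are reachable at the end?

4

Start: {A}
read y: {A, C}
read x: {B, C, D}
read y: {A, B, C, D}
read y: {A, B, C, D}
read y: {A, B, C, D}
read y: {A, B, C, D}
read y: {A, B, C, D}
read y: {A, B, C, D}
read x: {A, B, C, D}
read x: {A, B, C, D}
Final reachable set {A, B, C, D} has 4 states.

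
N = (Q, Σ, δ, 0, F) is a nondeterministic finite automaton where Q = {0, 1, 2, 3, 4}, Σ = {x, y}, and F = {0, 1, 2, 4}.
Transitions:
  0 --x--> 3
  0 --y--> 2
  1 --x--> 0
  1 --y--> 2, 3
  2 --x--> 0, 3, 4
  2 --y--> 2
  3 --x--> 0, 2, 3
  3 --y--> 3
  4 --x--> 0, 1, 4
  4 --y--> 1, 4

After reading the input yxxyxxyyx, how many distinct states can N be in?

Start: {0}
read y: {2}
read x: {0, 3, 4}
read x: {0, 1, 2, 3, 4}
read y: {1, 2, 3, 4}
read x: {0, 1, 2, 3, 4}
read x: {0, 1, 2, 3, 4}
read y: {1, 2, 3, 4}
read y: {1, 2, 3, 4}
read x: {0, 1, 2, 3, 4}
Final reachable set {0, 1, 2, 3, 4} has 5 states.

5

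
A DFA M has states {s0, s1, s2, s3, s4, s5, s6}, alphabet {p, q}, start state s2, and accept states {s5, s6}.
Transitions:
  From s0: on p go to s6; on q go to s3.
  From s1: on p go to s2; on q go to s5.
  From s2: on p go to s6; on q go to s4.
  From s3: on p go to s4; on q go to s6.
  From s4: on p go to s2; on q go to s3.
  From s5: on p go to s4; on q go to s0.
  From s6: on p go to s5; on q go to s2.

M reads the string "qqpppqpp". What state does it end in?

s5

s2 --q--> s4
s4 --q--> s3
s3 --p--> s4
s4 --p--> s2
s2 --p--> s6
s6 --q--> s2
s2 --p--> s6
s6 --p--> s5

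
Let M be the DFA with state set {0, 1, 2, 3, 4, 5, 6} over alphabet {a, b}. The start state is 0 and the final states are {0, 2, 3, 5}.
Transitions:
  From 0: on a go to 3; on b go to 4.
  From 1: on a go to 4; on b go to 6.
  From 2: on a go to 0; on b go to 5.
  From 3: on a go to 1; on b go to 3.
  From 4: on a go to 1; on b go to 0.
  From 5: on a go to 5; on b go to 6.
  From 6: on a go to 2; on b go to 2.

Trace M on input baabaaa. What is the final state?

0 --b--> 4
4 --a--> 1
1 --a--> 4
4 --b--> 0
0 --a--> 3
3 --a--> 1
1 --a--> 4

4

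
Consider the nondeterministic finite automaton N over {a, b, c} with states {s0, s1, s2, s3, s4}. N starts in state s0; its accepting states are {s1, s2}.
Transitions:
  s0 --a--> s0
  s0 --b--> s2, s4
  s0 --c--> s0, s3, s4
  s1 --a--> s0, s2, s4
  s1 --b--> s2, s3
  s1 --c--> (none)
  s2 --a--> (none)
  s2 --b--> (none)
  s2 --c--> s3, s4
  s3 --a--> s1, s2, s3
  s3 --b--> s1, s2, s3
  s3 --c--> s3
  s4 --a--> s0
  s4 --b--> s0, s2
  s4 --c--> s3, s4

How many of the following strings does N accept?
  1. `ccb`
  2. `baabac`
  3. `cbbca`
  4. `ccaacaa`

`ccb`: accepted
`baabac`: rejected
`cbbca`: accepted
`ccaacaa`: accepted

3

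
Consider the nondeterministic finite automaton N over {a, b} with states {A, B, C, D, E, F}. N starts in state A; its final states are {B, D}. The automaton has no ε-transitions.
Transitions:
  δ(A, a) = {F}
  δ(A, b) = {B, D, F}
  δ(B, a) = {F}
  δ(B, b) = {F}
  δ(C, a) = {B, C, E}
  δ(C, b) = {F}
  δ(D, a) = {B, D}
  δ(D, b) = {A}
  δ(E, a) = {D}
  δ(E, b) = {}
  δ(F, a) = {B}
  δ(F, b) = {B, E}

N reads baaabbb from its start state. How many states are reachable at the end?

Start: {A}
read b: {B, D, F}
read a: {B, D, F}
read a: {B, D, F}
read a: {B, D, F}
read b: {A, B, E, F}
read b: {B, D, E, F}
read b: {A, B, E, F}
Final reachable set {A, B, E, F} has 4 states.

4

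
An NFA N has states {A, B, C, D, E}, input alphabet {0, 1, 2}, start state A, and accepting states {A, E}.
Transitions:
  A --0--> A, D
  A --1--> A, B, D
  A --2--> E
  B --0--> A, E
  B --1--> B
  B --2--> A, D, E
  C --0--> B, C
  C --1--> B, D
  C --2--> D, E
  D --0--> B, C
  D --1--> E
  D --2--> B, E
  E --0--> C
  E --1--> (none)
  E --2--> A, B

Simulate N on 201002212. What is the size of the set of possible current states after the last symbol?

Start: {A}
read 2: {E}
read 0: {C}
read 1: {B, D}
read 0: {A, B, C, E}
read 0: {A, B, C, D, E}
read 2: {A, B, D, E}
read 2: {A, B, D, E}
read 1: {A, B, D, E}
read 2: {A, B, D, E}
Final reachable set {A, B, D, E} has 4 states.

4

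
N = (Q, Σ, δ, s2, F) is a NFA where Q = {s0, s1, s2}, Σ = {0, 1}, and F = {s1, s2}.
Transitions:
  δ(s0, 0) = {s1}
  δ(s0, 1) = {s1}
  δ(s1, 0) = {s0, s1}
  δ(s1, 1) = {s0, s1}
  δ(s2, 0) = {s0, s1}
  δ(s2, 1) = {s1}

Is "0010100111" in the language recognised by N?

Start: {s2}
read 0: {s0, s1}
read 0: {s0, s1}
read 1: {s0, s1}
read 0: {s0, s1}
read 1: {s0, s1}
read 0: {s0, s1}
read 0: {s0, s1}
read 1: {s0, s1}
read 1: {s0, s1}
read 1: {s0, s1}
Reachable ∩ accepting = {s1} — nonempty.

accepted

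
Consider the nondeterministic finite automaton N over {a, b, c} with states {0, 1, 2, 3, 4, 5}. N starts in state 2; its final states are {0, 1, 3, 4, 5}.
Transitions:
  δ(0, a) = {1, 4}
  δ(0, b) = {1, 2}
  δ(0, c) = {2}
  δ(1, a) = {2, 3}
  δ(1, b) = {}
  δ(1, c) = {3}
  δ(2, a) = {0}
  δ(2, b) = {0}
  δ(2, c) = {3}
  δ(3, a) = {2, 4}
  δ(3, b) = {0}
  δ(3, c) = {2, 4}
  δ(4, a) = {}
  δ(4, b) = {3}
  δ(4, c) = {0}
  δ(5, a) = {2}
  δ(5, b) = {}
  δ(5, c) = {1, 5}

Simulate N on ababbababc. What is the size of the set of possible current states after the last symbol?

3

Start: {2}
read a: {0}
read b: {1, 2}
read a: {0, 2, 3}
read b: {0, 1, 2}
read b: {0, 1, 2}
read a: {0, 1, 2, 3, 4}
read b: {0, 1, 2, 3}
read a: {0, 1, 2, 3, 4}
read b: {0, 1, 2, 3}
read c: {2, 3, 4}
Final reachable set {2, 3, 4} has 3 states.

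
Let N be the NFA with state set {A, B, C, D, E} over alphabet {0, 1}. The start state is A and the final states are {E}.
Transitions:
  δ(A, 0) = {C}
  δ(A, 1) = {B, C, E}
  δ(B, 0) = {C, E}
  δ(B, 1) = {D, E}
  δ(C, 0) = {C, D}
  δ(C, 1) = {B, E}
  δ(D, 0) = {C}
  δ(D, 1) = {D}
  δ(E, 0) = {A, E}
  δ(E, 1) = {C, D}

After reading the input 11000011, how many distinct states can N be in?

Start: {A}
read 1: {B, C, E}
read 1: {B, C, D, E}
read 0: {A, C, D, E}
read 0: {A, C, D, E}
read 0: {A, C, D, E}
read 0: {A, C, D, E}
read 1: {B, C, D, E}
read 1: {B, C, D, E}
Final reachable set {B, C, D, E} has 4 states.

4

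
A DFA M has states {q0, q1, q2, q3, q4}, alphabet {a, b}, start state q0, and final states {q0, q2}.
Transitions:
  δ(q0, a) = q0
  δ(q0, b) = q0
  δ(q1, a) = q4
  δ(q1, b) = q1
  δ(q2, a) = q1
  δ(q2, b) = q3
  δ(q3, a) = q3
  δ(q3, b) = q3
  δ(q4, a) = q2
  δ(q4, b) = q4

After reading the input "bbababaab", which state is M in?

q0

q0 --b--> q0
q0 --b--> q0
q0 --a--> q0
q0 --b--> q0
q0 --a--> q0
q0 --b--> q0
q0 --a--> q0
q0 --a--> q0
q0 --b--> q0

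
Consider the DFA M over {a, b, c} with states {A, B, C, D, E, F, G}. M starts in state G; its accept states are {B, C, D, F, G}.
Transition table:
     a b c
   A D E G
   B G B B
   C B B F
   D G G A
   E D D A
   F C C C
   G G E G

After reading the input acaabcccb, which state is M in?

G --a--> G
G --c--> G
G --a--> G
G --a--> G
G --b--> E
E --c--> A
A --c--> G
G --c--> G
G --b--> E

E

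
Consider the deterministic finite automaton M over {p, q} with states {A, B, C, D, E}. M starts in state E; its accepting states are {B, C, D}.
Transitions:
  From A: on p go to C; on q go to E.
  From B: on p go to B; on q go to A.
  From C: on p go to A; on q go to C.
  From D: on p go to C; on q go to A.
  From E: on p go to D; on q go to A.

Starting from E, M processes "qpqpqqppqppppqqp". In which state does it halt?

E --q--> A
A --p--> C
C --q--> C
C --p--> A
A --q--> E
E --q--> A
A --p--> C
C --p--> A
A --q--> E
E --p--> D
D --p--> C
C --p--> A
A --p--> C
C --q--> C
C --q--> C
C --p--> A

A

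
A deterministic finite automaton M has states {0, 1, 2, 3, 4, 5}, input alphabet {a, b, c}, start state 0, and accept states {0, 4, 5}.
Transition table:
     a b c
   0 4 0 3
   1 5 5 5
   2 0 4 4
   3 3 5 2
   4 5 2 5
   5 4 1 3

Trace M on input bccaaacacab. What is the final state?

0

0 --b--> 0
0 --c--> 3
3 --c--> 2
2 --a--> 0
0 --a--> 4
4 --a--> 5
5 --c--> 3
3 --a--> 3
3 --c--> 2
2 --a--> 0
0 --b--> 0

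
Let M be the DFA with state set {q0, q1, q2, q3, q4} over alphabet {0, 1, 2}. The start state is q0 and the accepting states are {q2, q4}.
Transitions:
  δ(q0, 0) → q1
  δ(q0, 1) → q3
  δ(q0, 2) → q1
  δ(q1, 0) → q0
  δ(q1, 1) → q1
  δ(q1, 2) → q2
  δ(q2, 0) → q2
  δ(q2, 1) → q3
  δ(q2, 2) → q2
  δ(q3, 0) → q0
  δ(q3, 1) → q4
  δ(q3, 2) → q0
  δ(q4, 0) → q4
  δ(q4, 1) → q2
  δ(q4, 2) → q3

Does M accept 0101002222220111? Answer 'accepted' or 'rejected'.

q0 --0--> q1
q1 --1--> q1
q1 --0--> q0
q0 --1--> q3
q3 --0--> q0
q0 --0--> q1
q1 --2--> q2
q2 --2--> q2
q2 --2--> q2
q2 --2--> q2
q2 --2--> q2
q2 --2--> q2
q2 --0--> q2
q2 --1--> q3
q3 --1--> q4
q4 --1--> q2
End in state q2, which is an accepting state.

accepted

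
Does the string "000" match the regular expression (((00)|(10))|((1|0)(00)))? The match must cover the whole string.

yes

The right alternative ((1|0)(00)) matches 000.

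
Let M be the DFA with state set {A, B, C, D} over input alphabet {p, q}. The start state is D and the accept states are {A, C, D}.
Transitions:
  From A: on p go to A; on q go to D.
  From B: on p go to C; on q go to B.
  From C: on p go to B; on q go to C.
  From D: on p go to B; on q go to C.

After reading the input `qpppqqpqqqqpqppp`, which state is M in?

C

D --q--> C
C --p--> B
B --p--> C
C --p--> B
B --q--> B
B --q--> B
B --p--> C
C --q--> C
C --q--> C
C --q--> C
C --q--> C
C --p--> B
B --q--> B
B --p--> C
C --p--> B
B --p--> C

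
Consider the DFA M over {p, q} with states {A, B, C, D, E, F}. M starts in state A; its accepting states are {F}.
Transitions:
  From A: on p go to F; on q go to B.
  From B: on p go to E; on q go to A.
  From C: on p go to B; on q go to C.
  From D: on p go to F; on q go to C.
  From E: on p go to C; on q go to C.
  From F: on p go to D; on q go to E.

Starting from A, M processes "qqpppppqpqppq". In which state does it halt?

A --q--> B
B --q--> A
A --p--> F
F --p--> D
D --p--> F
F --p--> D
D --p--> F
F --q--> E
E --p--> C
C --q--> C
C --p--> B
B --p--> E
E --q--> C

C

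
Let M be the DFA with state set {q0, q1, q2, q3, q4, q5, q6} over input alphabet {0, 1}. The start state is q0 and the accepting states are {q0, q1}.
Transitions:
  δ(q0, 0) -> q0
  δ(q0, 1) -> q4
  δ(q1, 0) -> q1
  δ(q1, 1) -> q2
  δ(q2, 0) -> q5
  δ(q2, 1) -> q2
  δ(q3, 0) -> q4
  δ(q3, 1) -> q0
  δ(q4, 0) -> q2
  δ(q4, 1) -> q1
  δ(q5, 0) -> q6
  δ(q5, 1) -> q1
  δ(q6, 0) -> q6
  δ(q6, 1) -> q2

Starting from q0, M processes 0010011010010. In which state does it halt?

q5

q0 --0--> q0
q0 --0--> q0
q0 --1--> q4
q4 --0--> q2
q2 --0--> q5
q5 --1--> q1
q1 --1--> q2
q2 --0--> q5
q5 --1--> q1
q1 --0--> q1
q1 --0--> q1
q1 --1--> q2
q2 --0--> q5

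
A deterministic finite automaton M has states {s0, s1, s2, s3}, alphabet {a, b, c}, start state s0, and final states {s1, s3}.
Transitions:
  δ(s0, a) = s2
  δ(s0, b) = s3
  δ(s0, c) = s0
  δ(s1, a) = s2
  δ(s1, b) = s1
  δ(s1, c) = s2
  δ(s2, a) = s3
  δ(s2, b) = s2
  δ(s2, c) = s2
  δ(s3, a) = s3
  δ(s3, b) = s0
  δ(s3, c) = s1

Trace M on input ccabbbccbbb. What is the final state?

s2

s0 --c--> s0
s0 --c--> s0
s0 --a--> s2
s2 --b--> s2
s2 --b--> s2
s2 --b--> s2
s2 --c--> s2
s2 --c--> s2
s2 --b--> s2
s2 --b--> s2
s2 --b--> s2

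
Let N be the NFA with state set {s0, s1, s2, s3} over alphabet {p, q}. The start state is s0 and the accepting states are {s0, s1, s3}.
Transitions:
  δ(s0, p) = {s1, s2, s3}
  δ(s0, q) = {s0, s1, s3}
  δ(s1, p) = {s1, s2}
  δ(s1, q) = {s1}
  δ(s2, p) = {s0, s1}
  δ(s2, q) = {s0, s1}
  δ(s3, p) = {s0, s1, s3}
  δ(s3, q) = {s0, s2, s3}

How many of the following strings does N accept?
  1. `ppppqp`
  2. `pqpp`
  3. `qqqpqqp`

3

`ppppqp`: accepted
`pqpp`: accepted
`qqqpqqp`: accepted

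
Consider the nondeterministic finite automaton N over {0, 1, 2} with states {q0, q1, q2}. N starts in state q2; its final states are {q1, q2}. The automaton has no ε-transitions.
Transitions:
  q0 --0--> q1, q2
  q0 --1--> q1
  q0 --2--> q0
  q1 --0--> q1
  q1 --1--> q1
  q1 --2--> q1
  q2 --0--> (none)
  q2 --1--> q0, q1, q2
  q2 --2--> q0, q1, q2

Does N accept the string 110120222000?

accepted

Start: {q2}
read 1: {q0, q1, q2}
read 1: {q0, q1, q2}
read 0: {q1, q2}
read 1: {q0, q1, q2}
read 2: {q0, q1, q2}
read 0: {q1, q2}
read 2: {q0, q1, q2}
read 2: {q0, q1, q2}
read 2: {q0, q1, q2}
read 0: {q1, q2}
read 0: {q1}
read 0: {q1}
Reachable ∩ accepting = {q1} — nonempty.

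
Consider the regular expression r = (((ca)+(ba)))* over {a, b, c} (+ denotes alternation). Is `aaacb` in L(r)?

aaacb cannot be split into zero or more pieces each matching ((ca)+(ba)).

no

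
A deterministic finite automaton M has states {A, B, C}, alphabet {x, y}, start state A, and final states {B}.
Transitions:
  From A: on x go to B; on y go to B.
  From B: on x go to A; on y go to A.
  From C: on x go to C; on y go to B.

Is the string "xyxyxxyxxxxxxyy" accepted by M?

accepted

A --x--> B
B --y--> A
A --x--> B
B --y--> A
A --x--> B
B --x--> A
A --y--> B
B --x--> A
A --x--> B
B --x--> A
A --x--> B
B --x--> A
A --x--> B
B --y--> A
A --y--> B
End in state B, which is an accepting state.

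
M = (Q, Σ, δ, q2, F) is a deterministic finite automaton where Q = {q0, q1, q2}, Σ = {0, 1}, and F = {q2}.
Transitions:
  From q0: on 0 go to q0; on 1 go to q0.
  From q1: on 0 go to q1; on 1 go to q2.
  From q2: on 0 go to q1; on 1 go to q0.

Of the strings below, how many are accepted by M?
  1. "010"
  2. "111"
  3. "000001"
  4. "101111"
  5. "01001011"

1

"010": rejected
"111": rejected
"000001": accepted
"101111": rejected
"01001011": rejected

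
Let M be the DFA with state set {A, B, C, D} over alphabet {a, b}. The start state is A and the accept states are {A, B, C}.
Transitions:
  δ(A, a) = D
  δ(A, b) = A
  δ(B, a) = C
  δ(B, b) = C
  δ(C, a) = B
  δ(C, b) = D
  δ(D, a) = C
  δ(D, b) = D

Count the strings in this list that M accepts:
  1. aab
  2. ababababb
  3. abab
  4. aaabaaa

1

aab: rejected
ababababb: rejected
abab: rejected
aaabaaa: accepted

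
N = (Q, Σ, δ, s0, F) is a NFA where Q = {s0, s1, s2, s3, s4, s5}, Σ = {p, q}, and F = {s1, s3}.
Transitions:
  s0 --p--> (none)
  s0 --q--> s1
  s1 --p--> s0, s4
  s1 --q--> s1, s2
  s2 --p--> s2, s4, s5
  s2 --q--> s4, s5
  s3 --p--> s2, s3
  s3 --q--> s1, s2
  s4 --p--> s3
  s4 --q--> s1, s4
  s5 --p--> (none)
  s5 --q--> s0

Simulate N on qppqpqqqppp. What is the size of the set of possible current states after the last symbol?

4

Start: {s0}
read q: {s1}
read p: {s0, s4}
read p: {s3}
read q: {s1, s2}
read p: {s0, s2, s4, s5}
read q: {s0, s1, s4, s5}
read q: {s0, s1, s2, s4}
read q: {s1, s2, s4, s5}
read p: {s0, s2, s3, s4, s5}
read p: {s2, s3, s4, s5}
read p: {s2, s3, s4, s5}
Final reachable set {s2, s3, s4, s5} has 4 states.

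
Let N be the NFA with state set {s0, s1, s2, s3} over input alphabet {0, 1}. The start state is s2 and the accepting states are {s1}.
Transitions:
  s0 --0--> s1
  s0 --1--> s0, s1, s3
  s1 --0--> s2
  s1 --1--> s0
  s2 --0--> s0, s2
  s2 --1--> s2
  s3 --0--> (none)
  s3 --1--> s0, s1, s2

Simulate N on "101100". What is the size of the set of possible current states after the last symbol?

3

Start: {s2}
read 1: {s2}
read 0: {s0, s2}
read 1: {s0, s1, s2, s3}
read 1: {s0, s1, s2, s3}
read 0: {s0, s1, s2}
read 0: {s0, s1, s2}
Final reachable set {s0, s1, s2} has 3 states.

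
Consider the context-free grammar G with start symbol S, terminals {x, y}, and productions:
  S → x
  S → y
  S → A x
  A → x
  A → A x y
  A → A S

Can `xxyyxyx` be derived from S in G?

S ⇒ Ax ⇒ Axyx ⇒ ASxyx ⇒ AxySxyx ⇒ xxySxyx ⇒ xxyyxyx

yes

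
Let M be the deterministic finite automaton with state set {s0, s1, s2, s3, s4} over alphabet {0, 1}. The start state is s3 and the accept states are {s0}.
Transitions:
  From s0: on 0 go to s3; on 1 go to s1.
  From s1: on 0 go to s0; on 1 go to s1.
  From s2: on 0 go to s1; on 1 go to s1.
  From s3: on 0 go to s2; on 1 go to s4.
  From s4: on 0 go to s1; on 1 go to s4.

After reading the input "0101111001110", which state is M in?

s1

s3 --0--> s2
s2 --1--> s1
s1 --0--> s0
s0 --1--> s1
s1 --1--> s1
s1 --1--> s1
s1 --1--> s1
s1 --0--> s0
s0 --0--> s3
s3 --1--> s4
s4 --1--> s4
s4 --1--> s4
s4 --0--> s1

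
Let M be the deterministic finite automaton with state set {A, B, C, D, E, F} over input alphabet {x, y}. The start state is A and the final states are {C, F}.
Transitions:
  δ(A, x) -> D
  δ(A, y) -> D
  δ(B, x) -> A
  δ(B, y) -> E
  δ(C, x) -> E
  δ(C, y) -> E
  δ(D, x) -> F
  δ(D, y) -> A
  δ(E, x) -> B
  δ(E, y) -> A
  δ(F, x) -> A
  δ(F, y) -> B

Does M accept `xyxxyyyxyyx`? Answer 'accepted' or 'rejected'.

accepted

A --x--> D
D --y--> A
A --x--> D
D --x--> F
F --y--> B
B --y--> E
E --y--> A
A --x--> D
D --y--> A
A --y--> D
D --x--> F
End in state F, which is an accepting state.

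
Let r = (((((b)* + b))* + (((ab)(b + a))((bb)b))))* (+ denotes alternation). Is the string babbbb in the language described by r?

no

babbbb cannot be split into zero or more pieces each matching ((((b)*+b))*+(((ab)(b+a))((bb)b))).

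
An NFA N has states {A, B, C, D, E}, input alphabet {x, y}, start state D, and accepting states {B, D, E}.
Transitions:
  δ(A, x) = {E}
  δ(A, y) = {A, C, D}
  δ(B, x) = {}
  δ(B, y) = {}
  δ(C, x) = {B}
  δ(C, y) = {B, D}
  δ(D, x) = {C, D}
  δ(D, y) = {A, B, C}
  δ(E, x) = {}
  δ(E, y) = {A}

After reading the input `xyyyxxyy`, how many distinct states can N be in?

4

Start: {D}
read x: {C, D}
read y: {A, B, C, D}
read y: {A, B, C, D}
read y: {A, B, C, D}
read x: {B, C, D, E}
read x: {B, C, D}
read y: {A, B, C, D}
read y: {A, B, C, D}
Final reachable set {A, B, C, D} has 4 states.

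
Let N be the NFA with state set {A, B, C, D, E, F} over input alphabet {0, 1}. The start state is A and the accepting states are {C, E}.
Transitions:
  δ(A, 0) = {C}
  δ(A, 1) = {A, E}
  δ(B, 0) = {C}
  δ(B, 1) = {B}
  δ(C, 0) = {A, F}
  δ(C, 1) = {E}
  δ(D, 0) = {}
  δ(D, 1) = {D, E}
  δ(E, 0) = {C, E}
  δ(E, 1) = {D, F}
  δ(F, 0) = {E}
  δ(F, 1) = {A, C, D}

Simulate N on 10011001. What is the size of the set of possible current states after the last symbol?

5

Start: {A}
read 1: {A, E}
read 0: {C, E}
read 0: {A, C, E, F}
read 1: {A, C, D, E, F}
read 1: {A, C, D, E, F}
read 0: {A, C, E, F}
read 0: {A, C, E, F}
read 1: {A, C, D, E, F}
Final reachable set {A, C, D, E, F} has 5 states.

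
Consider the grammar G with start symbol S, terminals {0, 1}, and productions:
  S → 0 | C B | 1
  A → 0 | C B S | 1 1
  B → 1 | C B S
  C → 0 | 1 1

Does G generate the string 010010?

no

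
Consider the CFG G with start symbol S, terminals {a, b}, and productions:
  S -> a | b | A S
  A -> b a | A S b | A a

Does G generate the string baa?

yes

S ⇒ AS ⇒ baS ⇒ baa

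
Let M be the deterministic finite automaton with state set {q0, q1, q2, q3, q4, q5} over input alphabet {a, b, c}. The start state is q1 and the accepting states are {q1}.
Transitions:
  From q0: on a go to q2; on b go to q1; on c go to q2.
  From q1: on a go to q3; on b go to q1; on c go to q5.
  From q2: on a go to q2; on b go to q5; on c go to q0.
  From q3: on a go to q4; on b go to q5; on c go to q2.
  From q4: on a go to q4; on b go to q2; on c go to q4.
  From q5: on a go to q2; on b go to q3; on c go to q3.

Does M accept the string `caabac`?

rejected

q1 --c--> q5
q5 --a--> q2
q2 --a--> q2
q2 --b--> q5
q5 --a--> q2
q2 --c--> q0
End in state q0, which is not an accepting state.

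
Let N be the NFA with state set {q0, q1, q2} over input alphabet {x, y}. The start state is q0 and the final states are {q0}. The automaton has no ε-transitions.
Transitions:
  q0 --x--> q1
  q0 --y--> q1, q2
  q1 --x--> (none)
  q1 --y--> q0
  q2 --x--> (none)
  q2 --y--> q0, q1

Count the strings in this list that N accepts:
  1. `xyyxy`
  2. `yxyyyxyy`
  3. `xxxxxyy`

0

`xyyxy`: rejected
`yxyyyxyy`: rejected
`xxxxxyy`: rejected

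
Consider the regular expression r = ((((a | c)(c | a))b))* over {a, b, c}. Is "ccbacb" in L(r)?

Split into 2 pieces ccb · acb; each matches (((a|c)(c|a))b).

yes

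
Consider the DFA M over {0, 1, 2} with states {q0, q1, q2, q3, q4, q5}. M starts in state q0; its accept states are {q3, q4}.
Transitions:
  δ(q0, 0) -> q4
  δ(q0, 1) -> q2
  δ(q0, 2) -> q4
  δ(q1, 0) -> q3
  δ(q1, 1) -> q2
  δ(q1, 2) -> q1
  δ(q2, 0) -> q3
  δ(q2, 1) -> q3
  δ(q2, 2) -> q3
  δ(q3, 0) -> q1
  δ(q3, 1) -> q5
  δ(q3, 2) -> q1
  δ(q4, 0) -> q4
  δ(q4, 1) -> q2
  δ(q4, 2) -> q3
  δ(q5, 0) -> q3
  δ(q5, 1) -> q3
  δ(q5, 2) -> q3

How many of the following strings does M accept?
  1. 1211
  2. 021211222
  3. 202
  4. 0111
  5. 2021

1211: accepted
021211222: rejected
202: accepted
0111: rejected
2021: rejected

2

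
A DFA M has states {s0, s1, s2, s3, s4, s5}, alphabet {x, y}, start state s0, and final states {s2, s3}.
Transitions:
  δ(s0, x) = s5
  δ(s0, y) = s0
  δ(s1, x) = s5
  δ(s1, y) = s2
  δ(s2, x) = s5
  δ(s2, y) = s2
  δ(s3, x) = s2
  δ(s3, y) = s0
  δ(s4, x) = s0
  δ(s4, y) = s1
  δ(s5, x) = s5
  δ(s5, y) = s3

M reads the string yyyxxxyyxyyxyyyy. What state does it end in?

s0 --y--> s0
s0 --y--> s0
s0 --y--> s0
s0 --x--> s5
s5 --x--> s5
s5 --x--> s5
s5 --y--> s3
s3 --y--> s0
s0 --x--> s5
s5 --y--> s3
s3 --y--> s0
s0 --x--> s5
s5 --y--> s3
s3 --y--> s0
s0 --y--> s0
s0 --y--> s0

s0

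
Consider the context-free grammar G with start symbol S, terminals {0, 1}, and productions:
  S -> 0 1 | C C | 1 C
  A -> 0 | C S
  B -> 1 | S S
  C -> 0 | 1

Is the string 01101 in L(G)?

no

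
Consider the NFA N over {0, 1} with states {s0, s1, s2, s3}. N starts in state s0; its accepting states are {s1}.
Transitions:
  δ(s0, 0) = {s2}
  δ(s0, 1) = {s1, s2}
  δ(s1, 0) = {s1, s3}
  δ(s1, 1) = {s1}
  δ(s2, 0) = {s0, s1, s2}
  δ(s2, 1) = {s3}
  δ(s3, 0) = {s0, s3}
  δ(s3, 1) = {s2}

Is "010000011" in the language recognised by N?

accepted

Start: {s0}
read 0: {s2}
read 1: {s3}
read 0: {s0, s3}
read 0: {s0, s2, s3}
read 0: {s0, s1, s2, s3}
read 0: {s0, s1, s2, s3}
read 0: {s0, s1, s2, s3}
read 1: {s1, s2, s3}
read 1: {s1, s2, s3}
Reachable ∩ accepting = {s1} — nonempty.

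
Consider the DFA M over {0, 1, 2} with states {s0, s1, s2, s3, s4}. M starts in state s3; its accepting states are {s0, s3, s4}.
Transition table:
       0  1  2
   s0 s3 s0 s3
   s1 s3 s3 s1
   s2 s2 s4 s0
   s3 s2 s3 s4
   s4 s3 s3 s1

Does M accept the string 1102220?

accepted

s3 --1--> s3
s3 --1--> s3
s3 --0--> s2
s2 --2--> s0
s0 --2--> s3
s3 --2--> s4
s4 --0--> s3
End in state s3, which is an accepting state.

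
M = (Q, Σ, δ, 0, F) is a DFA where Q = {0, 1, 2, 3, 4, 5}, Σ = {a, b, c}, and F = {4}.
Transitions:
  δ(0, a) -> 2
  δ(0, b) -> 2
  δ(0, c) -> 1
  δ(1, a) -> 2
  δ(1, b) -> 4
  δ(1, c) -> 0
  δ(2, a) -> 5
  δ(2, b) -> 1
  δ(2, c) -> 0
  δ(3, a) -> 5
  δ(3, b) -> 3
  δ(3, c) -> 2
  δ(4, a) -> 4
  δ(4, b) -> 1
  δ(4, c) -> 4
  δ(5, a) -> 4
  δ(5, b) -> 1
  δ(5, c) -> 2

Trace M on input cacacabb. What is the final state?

0 --c--> 1
1 --a--> 2
2 --c--> 0
0 --a--> 2
2 --c--> 0
0 --a--> 2
2 --b--> 1
1 --b--> 4

4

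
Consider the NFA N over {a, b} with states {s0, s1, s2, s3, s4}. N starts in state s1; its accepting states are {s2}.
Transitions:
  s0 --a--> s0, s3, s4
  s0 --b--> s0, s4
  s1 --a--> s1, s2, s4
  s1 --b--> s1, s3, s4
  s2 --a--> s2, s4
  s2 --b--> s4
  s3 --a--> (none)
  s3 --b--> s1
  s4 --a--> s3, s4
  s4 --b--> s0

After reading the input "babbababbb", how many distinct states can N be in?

Start: {s1}
read b: {s1, s3, s4}
read a: {s1, s2, s3, s4}
read b: {s0, s1, s3, s4}
read b: {s0, s1, s3, s4}
read a: {s0, s1, s2, s3, s4}
read b: {s0, s1, s3, s4}
read a: {s0, s1, s2, s3, s4}
read b: {s0, s1, s3, s4}
read b: {s0, s1, s3, s4}
read b: {s0, s1, s3, s4}
Final reachable set {s0, s1, s3, s4} has 4 states.

4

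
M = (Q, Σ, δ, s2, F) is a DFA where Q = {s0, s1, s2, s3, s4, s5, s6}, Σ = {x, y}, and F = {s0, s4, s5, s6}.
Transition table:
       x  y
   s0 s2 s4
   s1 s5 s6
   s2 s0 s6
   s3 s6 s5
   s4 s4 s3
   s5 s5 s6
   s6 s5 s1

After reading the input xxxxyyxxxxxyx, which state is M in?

s5

s2 --x--> s0
s0 --x--> s2
s2 --x--> s0
s0 --x--> s2
s2 --y--> s6
s6 --y--> s1
s1 --x--> s5
s5 --x--> s5
s5 --x--> s5
s5 --x--> s5
s5 --x--> s5
s5 --y--> s6
s6 --x--> s5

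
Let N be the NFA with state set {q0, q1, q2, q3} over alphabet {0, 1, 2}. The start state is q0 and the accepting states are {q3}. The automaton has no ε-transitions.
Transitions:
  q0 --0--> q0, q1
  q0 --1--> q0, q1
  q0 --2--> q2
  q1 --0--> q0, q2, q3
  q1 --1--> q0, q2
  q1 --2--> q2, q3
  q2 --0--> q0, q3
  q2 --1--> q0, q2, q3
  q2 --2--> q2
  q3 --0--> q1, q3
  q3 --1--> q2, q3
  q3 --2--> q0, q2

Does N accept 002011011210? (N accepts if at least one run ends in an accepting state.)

Start: {q0}
read 0: {q0, q1}
read 0: {q0, q1, q2, q3}
read 2: {q0, q2, q3}
read 0: {q0, q1, q3}
read 1: {q0, q1, q2, q3}
read 1: {q0, q1, q2, q3}
read 0: {q0, q1, q2, q3}
read 1: {q0, q1, q2, q3}
read 1: {q0, q1, q2, q3}
read 2: {q0, q2, q3}
read 1: {q0, q1, q2, q3}
read 0: {q0, q1, q2, q3}
Reachable ∩ accepting = {q3} — nonempty.

accepted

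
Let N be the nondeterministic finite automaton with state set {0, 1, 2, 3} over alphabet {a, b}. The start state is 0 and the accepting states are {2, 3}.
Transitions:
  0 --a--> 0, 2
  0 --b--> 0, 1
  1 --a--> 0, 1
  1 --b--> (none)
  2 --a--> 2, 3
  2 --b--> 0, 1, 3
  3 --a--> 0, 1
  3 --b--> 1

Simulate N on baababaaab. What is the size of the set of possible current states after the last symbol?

Start: {0}
read b: {0, 1}
read a: {0, 1, 2}
read a: {0, 1, 2, 3}
read b: {0, 1, 3}
read a: {0, 1, 2}
read b: {0, 1, 3}
read a: {0, 1, 2}
read a: {0, 1, 2, 3}
read a: {0, 1, 2, 3}
read b: {0, 1, 3}
Final reachable set {0, 1, 3} has 3 states.

3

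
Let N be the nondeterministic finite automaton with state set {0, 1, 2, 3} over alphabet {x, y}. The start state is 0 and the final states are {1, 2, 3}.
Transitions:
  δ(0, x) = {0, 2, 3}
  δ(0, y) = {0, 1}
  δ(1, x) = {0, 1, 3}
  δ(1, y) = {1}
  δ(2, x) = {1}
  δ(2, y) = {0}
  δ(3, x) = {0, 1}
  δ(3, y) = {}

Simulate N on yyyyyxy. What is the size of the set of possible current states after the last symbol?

Start: {0}
read y: {0, 1}
read y: {0, 1}
read y: {0, 1}
read y: {0, 1}
read y: {0, 1}
read x: {0, 1, 2, 3}
read y: {0, 1}
Final reachable set {0, 1} has 2 states.

2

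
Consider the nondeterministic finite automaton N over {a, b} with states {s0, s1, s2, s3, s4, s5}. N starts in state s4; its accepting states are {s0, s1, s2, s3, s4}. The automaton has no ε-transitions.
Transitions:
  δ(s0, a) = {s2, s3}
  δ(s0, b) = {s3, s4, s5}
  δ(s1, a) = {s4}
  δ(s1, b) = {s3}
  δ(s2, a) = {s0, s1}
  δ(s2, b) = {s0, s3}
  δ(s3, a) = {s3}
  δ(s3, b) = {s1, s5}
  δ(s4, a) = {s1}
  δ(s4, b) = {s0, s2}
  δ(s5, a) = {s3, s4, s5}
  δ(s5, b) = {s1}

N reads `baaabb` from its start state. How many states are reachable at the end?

Start: {s4}
read b: {s0, s2}
read a: {s0, s1, s2, s3}
read a: {s0, s1, s2, s3, s4}
read a: {s0, s1, s2, s3, s4}
read b: {s0, s1, s2, s3, s4, s5}
read b: {s0, s1, s2, s3, s4, s5}
Final reachable set {s0, s1, s2, s3, s4, s5} has 6 states.

6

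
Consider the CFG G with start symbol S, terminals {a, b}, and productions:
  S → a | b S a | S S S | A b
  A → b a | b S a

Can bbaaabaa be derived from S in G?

S ⇒ SSS ⇒ AbSS ⇒ bSabSS ⇒ bbSaabSS ⇒ bbaaabSS ⇒ bbaaabaS ⇒ bbaaabaa

yes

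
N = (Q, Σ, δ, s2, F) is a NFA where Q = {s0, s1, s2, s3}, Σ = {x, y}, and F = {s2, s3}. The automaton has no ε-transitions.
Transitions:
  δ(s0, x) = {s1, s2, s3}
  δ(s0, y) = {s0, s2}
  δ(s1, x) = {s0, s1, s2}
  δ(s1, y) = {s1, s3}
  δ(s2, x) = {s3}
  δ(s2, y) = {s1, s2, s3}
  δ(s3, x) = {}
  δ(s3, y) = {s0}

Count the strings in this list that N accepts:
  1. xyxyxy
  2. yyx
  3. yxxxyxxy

3

xyxyxy: accepted
yyx: accepted
yxxxyxxy: accepted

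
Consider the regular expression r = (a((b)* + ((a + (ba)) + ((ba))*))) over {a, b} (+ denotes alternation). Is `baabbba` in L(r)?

no

No split of baabbba into u·v has a matching u and ((b)*+((a+(ba))+((ba))*)) matching v.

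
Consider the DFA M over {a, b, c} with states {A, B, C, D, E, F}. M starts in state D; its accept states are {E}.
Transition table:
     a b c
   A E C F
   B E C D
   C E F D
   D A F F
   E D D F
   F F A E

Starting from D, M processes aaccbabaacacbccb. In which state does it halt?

D --a--> A
A --a--> E
E --c--> F
F --c--> E
E --b--> D
D --a--> A
A --b--> C
C --a--> E
E --a--> D
D --c--> F
F --a--> F
F --c--> E
E --b--> D
D --c--> F
F --c--> E
E --b--> D

D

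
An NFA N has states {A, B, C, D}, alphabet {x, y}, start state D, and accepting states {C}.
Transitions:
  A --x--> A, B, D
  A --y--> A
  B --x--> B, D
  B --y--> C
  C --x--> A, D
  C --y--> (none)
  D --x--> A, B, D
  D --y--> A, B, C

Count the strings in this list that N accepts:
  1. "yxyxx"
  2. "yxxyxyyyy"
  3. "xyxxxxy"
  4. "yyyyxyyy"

1

"yxyxx": rejected
"yxxyxyyyy": rejected
"xyxxxxy": accepted
"yyyyxyyy": rejected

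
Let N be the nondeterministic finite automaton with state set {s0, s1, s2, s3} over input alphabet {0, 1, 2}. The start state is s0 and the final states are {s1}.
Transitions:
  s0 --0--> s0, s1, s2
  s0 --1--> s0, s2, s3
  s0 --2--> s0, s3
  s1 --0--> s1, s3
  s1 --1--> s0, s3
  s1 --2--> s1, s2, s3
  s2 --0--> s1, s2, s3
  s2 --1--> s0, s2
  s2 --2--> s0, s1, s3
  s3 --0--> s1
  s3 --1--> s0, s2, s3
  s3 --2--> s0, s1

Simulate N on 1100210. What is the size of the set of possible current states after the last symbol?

4

Start: {s0}
read 1: {s0, s2, s3}
read 1: {s0, s2, s3}
read 0: {s0, s1, s2, s3}
read 0: {s0, s1, s2, s3}
read 2: {s0, s1, s2, s3}
read 1: {s0, s2, s3}
read 0: {s0, s1, s2, s3}
Final reachable set {s0, s1, s2, s3} has 4 states.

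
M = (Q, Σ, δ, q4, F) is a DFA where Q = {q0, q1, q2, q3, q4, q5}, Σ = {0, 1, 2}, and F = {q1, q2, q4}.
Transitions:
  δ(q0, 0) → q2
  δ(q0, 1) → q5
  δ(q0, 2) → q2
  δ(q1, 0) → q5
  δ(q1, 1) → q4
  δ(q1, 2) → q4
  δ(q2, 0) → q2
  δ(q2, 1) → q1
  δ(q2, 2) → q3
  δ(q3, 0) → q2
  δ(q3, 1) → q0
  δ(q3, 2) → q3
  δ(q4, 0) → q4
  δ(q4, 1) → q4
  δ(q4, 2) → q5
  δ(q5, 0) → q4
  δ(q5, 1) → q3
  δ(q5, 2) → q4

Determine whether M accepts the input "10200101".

q4 --1--> q4
q4 --0--> q4
q4 --2--> q5
q5 --0--> q4
q4 --0--> q4
q4 --1--> q4
q4 --0--> q4
q4 --1--> q4
End in state q4, which is an accepting state.

accepted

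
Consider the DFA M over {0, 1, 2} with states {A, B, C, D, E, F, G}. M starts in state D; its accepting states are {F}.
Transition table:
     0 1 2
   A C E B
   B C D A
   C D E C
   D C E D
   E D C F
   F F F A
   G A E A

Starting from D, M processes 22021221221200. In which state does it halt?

F

D --2--> D
D --2--> D
D --0--> C
C --2--> C
C --1--> E
E --2--> F
F --2--> A
A --1--> E
E --2--> F
F --2--> A
A --1--> E
E --2--> F
F --0--> F
F --0--> F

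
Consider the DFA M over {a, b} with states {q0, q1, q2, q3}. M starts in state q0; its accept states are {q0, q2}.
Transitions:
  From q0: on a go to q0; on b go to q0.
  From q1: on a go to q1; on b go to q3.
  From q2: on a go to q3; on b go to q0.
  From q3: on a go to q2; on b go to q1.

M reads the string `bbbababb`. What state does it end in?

q0

q0 --b--> q0
q0 --b--> q0
q0 --b--> q0
q0 --a--> q0
q0 --b--> q0
q0 --a--> q0
q0 --b--> q0
q0 --b--> q0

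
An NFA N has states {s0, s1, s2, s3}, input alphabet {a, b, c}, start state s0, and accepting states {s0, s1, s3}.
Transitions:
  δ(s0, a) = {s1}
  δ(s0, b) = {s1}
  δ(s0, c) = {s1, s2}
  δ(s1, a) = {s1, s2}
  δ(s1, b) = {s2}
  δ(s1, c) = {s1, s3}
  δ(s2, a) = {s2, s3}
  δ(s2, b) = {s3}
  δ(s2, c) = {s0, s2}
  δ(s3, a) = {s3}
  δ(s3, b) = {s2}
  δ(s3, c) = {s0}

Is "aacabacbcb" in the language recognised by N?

accepted

Start: {s0}
read a: {s1}
read a: {s1, s2}
read c: {s0, s1, s2, s3}
read a: {s1, s2, s3}
read b: {s2, s3}
read a: {s2, s3}
read c: {s0, s2}
read b: {s1, s3}
read c: {s0, s1, s3}
read b: {s1, s2}
Reachable ∩ accepting = {s1} — nonempty.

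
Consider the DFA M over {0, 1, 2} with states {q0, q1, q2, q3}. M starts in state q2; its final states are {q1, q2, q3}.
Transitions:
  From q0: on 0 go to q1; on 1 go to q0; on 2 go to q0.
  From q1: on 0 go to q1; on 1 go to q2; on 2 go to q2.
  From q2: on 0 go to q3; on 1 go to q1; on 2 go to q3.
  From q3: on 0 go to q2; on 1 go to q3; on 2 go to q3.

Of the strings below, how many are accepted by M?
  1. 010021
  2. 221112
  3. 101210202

010021: accepted
221112: accepted
101210202: accepted

3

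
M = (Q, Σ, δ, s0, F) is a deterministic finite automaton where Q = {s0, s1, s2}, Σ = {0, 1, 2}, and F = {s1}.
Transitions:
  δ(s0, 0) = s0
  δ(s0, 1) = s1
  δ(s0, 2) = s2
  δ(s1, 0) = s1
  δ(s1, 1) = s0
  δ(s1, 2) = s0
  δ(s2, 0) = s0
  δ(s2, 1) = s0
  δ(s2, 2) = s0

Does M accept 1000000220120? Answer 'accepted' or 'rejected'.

rejected

s0 --1--> s1
s1 --0--> s1
s1 --0--> s1
s1 --0--> s1
s1 --0--> s1
s1 --0--> s1
s1 --0--> s1
s1 --2--> s0
s0 --2--> s2
s2 --0--> s0
s0 --1--> s1
s1 --2--> s0
s0 --0--> s0
End in state s0, which is not an accepting state.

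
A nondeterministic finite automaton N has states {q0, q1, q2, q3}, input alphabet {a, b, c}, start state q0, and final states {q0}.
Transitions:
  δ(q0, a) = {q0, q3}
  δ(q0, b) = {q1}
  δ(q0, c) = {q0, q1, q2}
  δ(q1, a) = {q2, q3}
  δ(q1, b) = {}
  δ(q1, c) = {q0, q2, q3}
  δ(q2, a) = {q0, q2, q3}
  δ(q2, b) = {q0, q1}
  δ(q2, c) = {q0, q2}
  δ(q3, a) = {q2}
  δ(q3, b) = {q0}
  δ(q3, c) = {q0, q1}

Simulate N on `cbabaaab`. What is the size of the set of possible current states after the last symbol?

2

Start: {q0}
read c: {q0, q1, q2}
read b: {q0, q1}
read a: {q0, q2, q3}
read b: {q0, q1}
read a: {q0, q2, q3}
read a: {q0, q2, q3}
read a: {q0, q2, q3}
read b: {q0, q1}
Final reachable set {q0, q1} has 2 states.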